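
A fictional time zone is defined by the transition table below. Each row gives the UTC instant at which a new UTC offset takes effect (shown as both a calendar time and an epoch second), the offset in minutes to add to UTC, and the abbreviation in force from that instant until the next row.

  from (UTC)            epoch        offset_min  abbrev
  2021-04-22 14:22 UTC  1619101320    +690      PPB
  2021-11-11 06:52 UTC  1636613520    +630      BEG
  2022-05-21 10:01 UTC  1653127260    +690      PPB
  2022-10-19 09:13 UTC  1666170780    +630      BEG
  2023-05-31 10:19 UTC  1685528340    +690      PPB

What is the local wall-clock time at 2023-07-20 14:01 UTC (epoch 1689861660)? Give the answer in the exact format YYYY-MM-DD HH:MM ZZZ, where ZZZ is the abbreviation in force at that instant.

2023-07-21 01:31 PPB

Query: 2023-07-20 14:01 UTC
Rule 5/5 (PPB, +11:30): 2023-05-31 10:19 UTC ≤ query < +∞
14·60 + 1 + 690 = 1531 min
1531 = 1·1440 + 91; 91 = 1·60 + 31 → 01:31, 2023-07-20 + 1 day = 2023-07-21
→ 2023-07-21 01:31 PPB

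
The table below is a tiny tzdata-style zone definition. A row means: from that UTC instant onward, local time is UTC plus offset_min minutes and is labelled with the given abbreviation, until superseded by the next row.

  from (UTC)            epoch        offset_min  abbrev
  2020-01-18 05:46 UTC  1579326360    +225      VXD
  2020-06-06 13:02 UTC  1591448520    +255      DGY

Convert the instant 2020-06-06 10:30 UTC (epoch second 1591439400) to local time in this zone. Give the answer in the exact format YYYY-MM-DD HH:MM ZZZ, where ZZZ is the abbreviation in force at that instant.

Query: 2020-06-06 10:30 UTC
Rule 1/2 (VXD, +03:45): 2020-01-18 05:46 UTC ≤ query < 2020-06-06 13:02 UTC
10·60 + 30 + 225 = 855 min
855 = 0·1440 + 855; 855 = 14·60 + 15 → 14:15, same day
→ 2020-06-06 14:15 VXD

2020-06-06 14:15 VXD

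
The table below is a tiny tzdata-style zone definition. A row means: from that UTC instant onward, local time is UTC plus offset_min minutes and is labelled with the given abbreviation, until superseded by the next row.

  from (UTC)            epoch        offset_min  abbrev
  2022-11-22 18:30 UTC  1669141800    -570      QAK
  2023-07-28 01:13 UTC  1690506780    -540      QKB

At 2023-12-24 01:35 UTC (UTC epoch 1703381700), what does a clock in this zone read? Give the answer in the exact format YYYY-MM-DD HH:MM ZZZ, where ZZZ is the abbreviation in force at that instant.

2023-12-23 16:35 QKB

Query: 2023-12-24 01:35 UTC
Rule 2/2 (QKB, -09:00): 2023-07-28 01:13 UTC ≤ query < +∞
1·60 + 35 - 540 = -445 min
-445 = -1·1440 + 995; 995 = 16·60 + 35 → 16:35, 2023-12-24 - 1 day = 2023-12-23
→ 2023-12-23 16:35 QKB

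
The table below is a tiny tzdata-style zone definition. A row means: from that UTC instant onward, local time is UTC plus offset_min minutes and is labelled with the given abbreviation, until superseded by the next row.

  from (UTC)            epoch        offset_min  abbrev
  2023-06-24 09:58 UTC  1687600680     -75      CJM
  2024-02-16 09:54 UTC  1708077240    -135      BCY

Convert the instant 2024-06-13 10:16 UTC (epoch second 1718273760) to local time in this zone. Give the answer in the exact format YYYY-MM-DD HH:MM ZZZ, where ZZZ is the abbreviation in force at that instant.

Query: 2024-06-13 10:16 UTC
Rule 2/2 (BCY, -02:15): 2024-02-16 09:54 UTC ≤ query < +∞
10·60 + 16 - 135 = 481 min
481 = 0·1440 + 481; 481 = 8·60 + 1 → 08:01, same day
→ 2024-06-13 08:01 BCY

2024-06-13 08:01 BCY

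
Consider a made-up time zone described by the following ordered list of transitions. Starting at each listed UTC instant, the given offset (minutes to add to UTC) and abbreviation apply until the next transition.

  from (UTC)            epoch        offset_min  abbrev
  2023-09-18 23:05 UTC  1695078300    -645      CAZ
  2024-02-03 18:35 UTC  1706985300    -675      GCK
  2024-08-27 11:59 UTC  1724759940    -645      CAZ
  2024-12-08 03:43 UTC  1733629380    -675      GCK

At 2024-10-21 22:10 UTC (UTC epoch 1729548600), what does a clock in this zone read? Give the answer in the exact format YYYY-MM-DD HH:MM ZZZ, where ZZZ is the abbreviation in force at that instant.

2024-10-21 11:25 CAZ

Query: 2024-10-21 22:10 UTC
Rule 3/4 (CAZ, -10:45): 2024-08-27 11:59 UTC ≤ query < 2024-12-08 03:43 UTC
22·60 + 10 - 645 = 685 min
685 = 0·1440 + 685; 685 = 11·60 + 25 → 11:25, same day
→ 2024-10-21 11:25 CAZ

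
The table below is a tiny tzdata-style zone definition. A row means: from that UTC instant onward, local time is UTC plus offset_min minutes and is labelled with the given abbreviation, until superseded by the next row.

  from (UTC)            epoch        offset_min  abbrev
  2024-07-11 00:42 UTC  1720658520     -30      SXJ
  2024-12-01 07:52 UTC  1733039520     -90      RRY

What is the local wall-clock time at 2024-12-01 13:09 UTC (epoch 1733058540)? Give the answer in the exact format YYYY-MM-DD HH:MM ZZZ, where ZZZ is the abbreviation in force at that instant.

Query: 2024-12-01 13:09 UTC
Rule 2/2 (RRY, -01:30): 2024-12-01 07:52 UTC ≤ query < +∞
13·60 + 9 - 90 = 699 min
699 = 0·1440 + 699; 699 = 11·60 + 39 → 11:39, same day
→ 2024-12-01 11:39 RRY

2024-12-01 11:39 RRY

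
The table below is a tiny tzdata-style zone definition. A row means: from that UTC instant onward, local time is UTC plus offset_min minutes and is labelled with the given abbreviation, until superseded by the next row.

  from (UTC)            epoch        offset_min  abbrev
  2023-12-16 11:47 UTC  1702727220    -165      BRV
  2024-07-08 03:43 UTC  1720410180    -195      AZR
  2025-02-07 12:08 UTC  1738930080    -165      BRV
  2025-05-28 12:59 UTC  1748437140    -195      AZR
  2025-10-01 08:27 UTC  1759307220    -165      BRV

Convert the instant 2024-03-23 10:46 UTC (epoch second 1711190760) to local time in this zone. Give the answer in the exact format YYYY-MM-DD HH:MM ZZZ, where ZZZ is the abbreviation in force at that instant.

2024-03-23 08:01 BRV

Query: 2024-03-23 10:46 UTC
Rule 1/5 (BRV, -02:45): 2023-12-16 11:47 UTC ≤ query < 2024-07-08 03:43 UTC
10·60 + 46 - 165 = 481 min
481 = 0·1440 + 481; 481 = 8·60 + 1 → 08:01, same day
→ 2024-03-23 08:01 BRV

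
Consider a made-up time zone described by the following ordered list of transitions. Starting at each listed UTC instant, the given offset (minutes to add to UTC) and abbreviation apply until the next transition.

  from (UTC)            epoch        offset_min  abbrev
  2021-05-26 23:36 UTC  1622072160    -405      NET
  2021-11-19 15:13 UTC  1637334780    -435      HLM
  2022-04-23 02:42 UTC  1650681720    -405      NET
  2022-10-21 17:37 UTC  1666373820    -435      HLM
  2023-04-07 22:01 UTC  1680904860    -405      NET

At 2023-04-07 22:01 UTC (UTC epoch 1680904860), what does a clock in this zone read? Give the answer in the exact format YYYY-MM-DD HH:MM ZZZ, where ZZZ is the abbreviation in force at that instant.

2023-04-07 15:16 NET

Query: 2023-04-07 22:01 UTC
Rule 5/5 (NET, -06:45): 2023-04-07 22:01 UTC ≤ query < +∞
22·60 + 1 - 405 = 916 min
916 = 0·1440 + 916; 916 = 15·60 + 16 → 15:16, same day
→ 2023-04-07 15:16 NET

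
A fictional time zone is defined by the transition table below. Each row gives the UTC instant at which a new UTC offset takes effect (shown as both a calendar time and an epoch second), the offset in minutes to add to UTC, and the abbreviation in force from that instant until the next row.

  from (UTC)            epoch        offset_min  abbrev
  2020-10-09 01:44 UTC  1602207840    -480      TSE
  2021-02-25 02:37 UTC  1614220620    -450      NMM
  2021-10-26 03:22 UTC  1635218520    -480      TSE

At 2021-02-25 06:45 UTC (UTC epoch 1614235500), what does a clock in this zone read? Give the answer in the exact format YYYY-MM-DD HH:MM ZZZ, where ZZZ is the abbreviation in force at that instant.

Query: 2021-02-25 06:45 UTC
Rule 2/3 (NMM, -07:30): 2021-02-25 02:37 UTC ≤ query < 2021-10-26 03:22 UTC
6·60 + 45 - 450 = -45 min
-45 = -1·1440 + 1395; 1395 = 23·60 + 15 → 23:15, 2021-02-25 - 1 day = 2021-02-24
→ 2021-02-24 23:15 NMM

2021-02-24 23:15 NMM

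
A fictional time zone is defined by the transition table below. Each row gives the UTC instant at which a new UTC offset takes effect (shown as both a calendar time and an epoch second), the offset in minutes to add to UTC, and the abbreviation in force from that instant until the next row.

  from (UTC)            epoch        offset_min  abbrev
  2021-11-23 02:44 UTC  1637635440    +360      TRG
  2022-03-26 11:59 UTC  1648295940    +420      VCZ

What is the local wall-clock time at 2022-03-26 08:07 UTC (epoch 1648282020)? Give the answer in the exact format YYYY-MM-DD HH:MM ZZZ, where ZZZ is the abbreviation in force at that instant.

2022-03-26 14:07 TRG

Query: 2022-03-26 08:07 UTC
Rule 1/2 (TRG, +06:00): 2021-11-23 02:44 UTC ≤ query < 2022-03-26 11:59 UTC
8·60 + 7 + 360 = 847 min
847 = 0·1440 + 847; 847 = 14·60 + 7 → 14:07, same day
→ 2022-03-26 14:07 TRG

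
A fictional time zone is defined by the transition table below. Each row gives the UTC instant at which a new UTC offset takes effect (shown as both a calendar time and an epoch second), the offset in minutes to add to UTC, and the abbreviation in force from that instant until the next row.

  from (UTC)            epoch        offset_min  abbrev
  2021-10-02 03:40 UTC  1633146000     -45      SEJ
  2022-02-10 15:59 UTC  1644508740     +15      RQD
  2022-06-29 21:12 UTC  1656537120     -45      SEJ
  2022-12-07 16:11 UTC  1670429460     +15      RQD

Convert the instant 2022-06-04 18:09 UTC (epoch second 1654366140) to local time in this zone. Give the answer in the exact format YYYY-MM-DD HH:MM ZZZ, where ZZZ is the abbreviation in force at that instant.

Query: 2022-06-04 18:09 UTC
Rule 2/4 (RQD, +00:15): 2022-02-10 15:59 UTC ≤ query < 2022-06-29 21:12 UTC
18·60 + 9 + 15 = 1104 min
1104 = 0·1440 + 1104; 1104 = 18·60 + 24 → 18:24, same day
→ 2022-06-04 18:24 RQD

2022-06-04 18:24 RQD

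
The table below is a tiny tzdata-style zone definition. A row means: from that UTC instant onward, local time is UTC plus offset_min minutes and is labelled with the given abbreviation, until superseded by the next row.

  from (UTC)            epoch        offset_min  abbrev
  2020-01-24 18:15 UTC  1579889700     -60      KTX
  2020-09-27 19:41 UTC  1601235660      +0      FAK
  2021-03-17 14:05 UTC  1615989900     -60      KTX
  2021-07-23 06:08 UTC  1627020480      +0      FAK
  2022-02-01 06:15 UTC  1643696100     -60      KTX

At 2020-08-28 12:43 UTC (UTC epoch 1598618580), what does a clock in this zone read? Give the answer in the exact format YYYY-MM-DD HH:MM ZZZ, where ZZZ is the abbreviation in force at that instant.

2020-08-28 11:43 KTX

Query: 2020-08-28 12:43 UTC
Rule 1/5 (KTX, -01:00): 2020-01-24 18:15 UTC ≤ query < 2020-09-27 19:41 UTC
12·60 + 43 - 60 = 703 min
703 = 0·1440 + 703; 703 = 11·60 + 43 → 11:43, same day
→ 2020-08-28 11:43 KTX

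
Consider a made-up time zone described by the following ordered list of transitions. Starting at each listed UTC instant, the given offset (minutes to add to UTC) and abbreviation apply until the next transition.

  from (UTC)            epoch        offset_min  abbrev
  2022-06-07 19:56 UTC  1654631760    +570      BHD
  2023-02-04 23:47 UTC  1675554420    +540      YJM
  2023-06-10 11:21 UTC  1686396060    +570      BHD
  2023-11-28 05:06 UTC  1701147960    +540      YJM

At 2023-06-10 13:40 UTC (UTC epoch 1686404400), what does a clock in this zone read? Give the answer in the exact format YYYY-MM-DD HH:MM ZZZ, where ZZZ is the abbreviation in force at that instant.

Query: 2023-06-10 13:40 UTC
Rule 3/4 (BHD, +09:30): 2023-06-10 11:21 UTC ≤ query < 2023-11-28 05:06 UTC
13·60 + 40 + 570 = 1390 min
1390 = 0·1440 + 1390; 1390 = 23·60 + 10 → 23:10, same day
→ 2023-06-10 23:10 BHD

2023-06-10 23:10 BHD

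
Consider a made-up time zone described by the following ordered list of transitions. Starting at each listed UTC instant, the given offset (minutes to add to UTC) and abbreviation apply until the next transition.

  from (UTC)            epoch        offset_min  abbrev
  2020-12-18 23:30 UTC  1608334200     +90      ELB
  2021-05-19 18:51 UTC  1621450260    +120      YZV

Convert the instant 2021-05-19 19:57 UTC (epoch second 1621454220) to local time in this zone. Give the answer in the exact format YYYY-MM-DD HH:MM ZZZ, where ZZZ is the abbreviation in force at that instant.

2021-05-19 21:57 YZV

Query: 2021-05-19 19:57 UTC
Rule 2/2 (YZV, +02:00): 2021-05-19 18:51 UTC ≤ query < +∞
19·60 + 57 + 120 = 1317 min
1317 = 0·1440 + 1317; 1317 = 21·60 + 57 → 21:57, same day
→ 2021-05-19 21:57 YZV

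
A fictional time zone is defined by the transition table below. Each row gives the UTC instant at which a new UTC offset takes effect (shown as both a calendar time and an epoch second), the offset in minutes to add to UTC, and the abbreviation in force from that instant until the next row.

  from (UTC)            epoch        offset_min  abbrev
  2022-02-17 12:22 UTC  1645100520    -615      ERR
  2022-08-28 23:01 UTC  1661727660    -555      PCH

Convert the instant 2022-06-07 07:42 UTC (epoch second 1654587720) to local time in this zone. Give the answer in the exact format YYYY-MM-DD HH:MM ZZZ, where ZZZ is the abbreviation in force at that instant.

2022-06-06 21:27 ERR

Query: 2022-06-07 07:42 UTC
Rule 1/2 (ERR, -10:15): 2022-02-17 12:22 UTC ≤ query < 2022-08-28 23:01 UTC
7·60 + 42 - 615 = -153 min
-153 = -1·1440 + 1287; 1287 = 21·60 + 27 → 21:27, 2022-06-07 - 1 day = 2022-06-06
→ 2022-06-06 21:27 ERR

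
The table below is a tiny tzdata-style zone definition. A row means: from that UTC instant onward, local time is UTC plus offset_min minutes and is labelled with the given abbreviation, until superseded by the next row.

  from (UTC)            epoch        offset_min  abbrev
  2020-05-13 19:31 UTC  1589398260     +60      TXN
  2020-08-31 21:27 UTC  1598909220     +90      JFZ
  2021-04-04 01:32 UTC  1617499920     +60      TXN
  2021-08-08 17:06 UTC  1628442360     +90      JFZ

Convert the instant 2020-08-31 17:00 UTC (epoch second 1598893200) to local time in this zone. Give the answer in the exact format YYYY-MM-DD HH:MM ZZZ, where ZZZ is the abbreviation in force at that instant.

Query: 2020-08-31 17:00 UTC
Rule 1/4 (TXN, +01:00): 2020-05-13 19:31 UTC ≤ query < 2020-08-31 21:27 UTC
17·60 + 0 + 60 = 1080 min
1080 = 0·1440 + 1080; 1080 = 18·60 + 0 → 18:00, same day
→ 2020-08-31 18:00 TXN

2020-08-31 18:00 TXN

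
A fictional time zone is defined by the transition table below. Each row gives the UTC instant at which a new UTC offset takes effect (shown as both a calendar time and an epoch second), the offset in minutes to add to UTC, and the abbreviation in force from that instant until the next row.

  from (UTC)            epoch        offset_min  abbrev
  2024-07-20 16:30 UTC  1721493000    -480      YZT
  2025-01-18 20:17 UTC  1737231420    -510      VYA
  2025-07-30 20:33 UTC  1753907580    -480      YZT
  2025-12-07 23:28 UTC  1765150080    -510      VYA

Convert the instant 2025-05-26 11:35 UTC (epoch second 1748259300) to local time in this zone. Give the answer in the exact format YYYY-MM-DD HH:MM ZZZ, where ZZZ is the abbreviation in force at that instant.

Query: 2025-05-26 11:35 UTC
Rule 2/4 (VYA, -08:30): 2025-01-18 20:17 UTC ≤ query < 2025-07-30 20:33 UTC
11·60 + 35 - 510 = 185 min
185 = 0·1440 + 185; 185 = 3·60 + 5 → 03:05, same day
→ 2025-05-26 03:05 VYA

2025-05-26 03:05 VYA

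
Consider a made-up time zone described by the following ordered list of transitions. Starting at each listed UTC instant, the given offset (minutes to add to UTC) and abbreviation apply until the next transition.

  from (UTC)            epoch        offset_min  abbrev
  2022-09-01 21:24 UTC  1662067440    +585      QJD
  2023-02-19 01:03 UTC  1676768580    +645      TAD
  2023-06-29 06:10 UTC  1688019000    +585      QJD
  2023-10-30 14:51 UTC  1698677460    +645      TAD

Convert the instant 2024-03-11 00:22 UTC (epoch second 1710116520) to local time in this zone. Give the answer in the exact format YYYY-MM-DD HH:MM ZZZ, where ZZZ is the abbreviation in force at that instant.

Query: 2024-03-11 00:22 UTC
Rule 4/4 (TAD, +10:45): 2023-10-30 14:51 UTC ≤ query < +∞
0·60 + 22 + 645 = 667 min
667 = 0·1440 + 667; 667 = 11·60 + 7 → 11:07, same day
→ 2024-03-11 11:07 TAD

2024-03-11 11:07 TAD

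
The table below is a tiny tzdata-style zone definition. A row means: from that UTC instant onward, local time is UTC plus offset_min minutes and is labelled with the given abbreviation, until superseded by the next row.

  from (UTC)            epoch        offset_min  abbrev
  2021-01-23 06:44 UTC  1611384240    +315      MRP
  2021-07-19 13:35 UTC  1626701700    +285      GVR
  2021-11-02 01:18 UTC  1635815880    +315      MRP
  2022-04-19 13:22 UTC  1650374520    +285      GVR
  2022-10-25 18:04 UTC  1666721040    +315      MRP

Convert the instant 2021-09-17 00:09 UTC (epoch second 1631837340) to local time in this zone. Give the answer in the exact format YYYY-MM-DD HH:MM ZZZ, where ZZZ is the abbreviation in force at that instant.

2021-09-17 04:54 GVR

Query: 2021-09-17 00:09 UTC
Rule 2/5 (GVR, +04:45): 2021-07-19 13:35 UTC ≤ query < 2021-11-02 01:18 UTC
0·60 + 9 + 285 = 294 min
294 = 0·1440 + 294; 294 = 4·60 + 54 → 04:54, same day
→ 2021-09-17 04:54 GVR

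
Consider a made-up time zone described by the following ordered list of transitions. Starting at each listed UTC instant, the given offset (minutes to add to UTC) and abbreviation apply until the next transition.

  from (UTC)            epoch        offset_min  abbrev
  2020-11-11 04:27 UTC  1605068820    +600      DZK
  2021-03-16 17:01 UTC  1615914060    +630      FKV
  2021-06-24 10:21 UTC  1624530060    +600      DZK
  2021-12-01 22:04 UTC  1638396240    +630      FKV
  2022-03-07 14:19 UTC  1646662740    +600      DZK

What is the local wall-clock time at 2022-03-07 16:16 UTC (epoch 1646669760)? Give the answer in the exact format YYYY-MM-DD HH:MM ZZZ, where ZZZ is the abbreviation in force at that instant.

2022-03-08 02:16 DZK

Query: 2022-03-07 16:16 UTC
Rule 5/5 (DZK, +10:00): 2022-03-07 14:19 UTC ≤ query < +∞
16·60 + 16 + 600 = 1576 min
1576 = 1·1440 + 136; 136 = 2·60 + 16 → 02:16, 2022-03-07 + 1 day = 2022-03-08
→ 2022-03-08 02:16 DZK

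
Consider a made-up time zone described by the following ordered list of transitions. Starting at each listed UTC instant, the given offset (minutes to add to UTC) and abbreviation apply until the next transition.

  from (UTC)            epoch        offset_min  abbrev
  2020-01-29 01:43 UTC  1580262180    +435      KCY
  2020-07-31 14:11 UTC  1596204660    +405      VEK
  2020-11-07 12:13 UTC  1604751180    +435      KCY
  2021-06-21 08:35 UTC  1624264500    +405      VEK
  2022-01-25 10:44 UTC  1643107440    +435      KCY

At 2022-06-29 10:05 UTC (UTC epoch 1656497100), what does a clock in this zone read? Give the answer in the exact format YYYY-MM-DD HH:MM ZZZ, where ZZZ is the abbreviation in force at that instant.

Query: 2022-06-29 10:05 UTC
Rule 5/5 (KCY, +07:15): 2022-01-25 10:44 UTC ≤ query < +∞
10·60 + 5 + 435 = 1040 min
1040 = 0·1440 + 1040; 1040 = 17·60 + 20 → 17:20, same day
→ 2022-06-29 17:20 KCY

2022-06-29 17:20 KCY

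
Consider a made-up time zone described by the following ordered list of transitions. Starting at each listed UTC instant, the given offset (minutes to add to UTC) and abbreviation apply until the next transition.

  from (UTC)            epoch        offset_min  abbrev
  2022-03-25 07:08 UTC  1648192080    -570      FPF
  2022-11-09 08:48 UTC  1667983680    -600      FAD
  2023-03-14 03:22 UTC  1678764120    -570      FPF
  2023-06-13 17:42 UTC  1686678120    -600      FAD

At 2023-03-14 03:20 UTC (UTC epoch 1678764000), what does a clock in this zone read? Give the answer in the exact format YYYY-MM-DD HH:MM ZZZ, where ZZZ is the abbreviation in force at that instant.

Query: 2023-03-14 03:20 UTC
Rule 2/4 (FAD, -10:00): 2022-11-09 08:48 UTC ≤ query < 2023-03-14 03:22 UTC
3·60 + 20 - 600 = -400 min
-400 = -1·1440 + 1040; 1040 = 17·60 + 20 → 17:20, 2023-03-14 - 1 day = 2023-03-13
→ 2023-03-13 17:20 FAD

2023-03-13 17:20 FAD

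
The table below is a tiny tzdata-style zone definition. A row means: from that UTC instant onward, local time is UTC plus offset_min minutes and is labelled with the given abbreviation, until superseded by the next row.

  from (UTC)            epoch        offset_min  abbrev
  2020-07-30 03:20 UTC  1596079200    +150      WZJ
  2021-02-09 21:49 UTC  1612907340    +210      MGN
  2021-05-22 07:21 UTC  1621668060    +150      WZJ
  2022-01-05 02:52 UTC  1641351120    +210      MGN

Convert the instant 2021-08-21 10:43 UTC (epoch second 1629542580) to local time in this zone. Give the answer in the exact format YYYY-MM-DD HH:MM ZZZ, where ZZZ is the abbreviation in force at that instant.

2021-08-21 13:13 WZJ

Query: 2021-08-21 10:43 UTC
Rule 3/4 (WZJ, +02:30): 2021-05-22 07:21 UTC ≤ query < 2022-01-05 02:52 UTC
10·60 + 43 + 150 = 793 min
793 = 0·1440 + 793; 793 = 13·60 + 13 → 13:13, same day
→ 2021-08-21 13:13 WZJ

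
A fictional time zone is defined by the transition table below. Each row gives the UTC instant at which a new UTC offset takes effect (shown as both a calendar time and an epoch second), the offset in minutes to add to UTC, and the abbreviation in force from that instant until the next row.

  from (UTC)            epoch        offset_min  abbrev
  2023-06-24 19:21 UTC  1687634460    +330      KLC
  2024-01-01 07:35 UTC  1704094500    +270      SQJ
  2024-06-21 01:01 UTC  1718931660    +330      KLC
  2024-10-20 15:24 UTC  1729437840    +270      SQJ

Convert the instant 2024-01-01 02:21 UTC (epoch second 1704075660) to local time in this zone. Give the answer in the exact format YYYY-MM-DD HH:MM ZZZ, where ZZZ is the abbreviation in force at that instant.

2024-01-01 07:51 KLC

Query: 2024-01-01 02:21 UTC
Rule 1/4 (KLC, +05:30): 2023-06-24 19:21 UTC ≤ query < 2024-01-01 07:35 UTC
2·60 + 21 + 330 = 471 min
471 = 0·1440 + 471; 471 = 7·60 + 51 → 07:51, same day
→ 2024-01-01 07:51 KLC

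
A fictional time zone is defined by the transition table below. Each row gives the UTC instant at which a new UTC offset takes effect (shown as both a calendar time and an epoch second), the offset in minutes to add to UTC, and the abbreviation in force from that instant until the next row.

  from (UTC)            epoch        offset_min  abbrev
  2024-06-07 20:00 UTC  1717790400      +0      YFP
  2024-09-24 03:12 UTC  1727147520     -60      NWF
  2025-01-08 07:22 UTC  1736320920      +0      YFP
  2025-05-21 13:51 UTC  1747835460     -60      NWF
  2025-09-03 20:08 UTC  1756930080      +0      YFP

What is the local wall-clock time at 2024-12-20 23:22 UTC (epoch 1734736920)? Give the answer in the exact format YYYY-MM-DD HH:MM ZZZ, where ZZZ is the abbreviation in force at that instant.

2024-12-20 22:22 NWF

Query: 2024-12-20 23:22 UTC
Rule 2/5 (NWF, -01:00): 2024-09-24 03:12 UTC ≤ query < 2025-01-08 07:22 UTC
23·60 + 22 - 60 = 1342 min
1342 = 0·1440 + 1342; 1342 = 22·60 + 22 → 22:22, same day
→ 2024-12-20 22:22 NWF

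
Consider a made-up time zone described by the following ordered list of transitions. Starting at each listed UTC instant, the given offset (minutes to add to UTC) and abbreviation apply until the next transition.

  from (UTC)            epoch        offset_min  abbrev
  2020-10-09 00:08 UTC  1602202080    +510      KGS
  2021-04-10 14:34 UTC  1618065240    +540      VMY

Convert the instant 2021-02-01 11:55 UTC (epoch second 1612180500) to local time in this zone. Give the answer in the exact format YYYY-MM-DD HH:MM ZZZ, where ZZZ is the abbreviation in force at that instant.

Query: 2021-02-01 11:55 UTC
Rule 1/2 (KGS, +08:30): 2020-10-09 00:08 UTC ≤ query < 2021-04-10 14:34 UTC
11·60 + 55 + 510 = 1225 min
1225 = 0·1440 + 1225; 1225 = 20·60 + 25 → 20:25, same day
→ 2021-02-01 20:25 KGS

2021-02-01 20:25 KGS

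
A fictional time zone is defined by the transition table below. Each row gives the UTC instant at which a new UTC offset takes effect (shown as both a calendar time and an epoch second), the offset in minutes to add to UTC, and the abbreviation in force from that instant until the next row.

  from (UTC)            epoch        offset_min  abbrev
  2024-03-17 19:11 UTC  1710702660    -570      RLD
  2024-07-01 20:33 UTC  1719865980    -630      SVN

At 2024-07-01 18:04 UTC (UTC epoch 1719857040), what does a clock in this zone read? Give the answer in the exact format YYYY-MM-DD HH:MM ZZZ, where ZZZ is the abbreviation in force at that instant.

Query: 2024-07-01 18:04 UTC
Rule 1/2 (RLD, -09:30): 2024-03-17 19:11 UTC ≤ query < 2024-07-01 20:33 UTC
18·60 + 4 - 570 = 514 min
514 = 0·1440 + 514; 514 = 8·60 + 34 → 08:34, same day
→ 2024-07-01 08:34 RLD

2024-07-01 08:34 RLD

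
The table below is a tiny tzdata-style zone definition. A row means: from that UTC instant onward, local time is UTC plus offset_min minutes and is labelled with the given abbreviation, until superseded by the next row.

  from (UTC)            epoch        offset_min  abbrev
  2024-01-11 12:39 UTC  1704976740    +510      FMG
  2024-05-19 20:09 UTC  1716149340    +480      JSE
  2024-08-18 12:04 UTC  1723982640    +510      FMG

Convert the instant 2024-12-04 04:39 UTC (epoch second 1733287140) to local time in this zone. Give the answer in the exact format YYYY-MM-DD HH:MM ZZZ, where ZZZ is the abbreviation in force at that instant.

2024-12-04 13:09 FMG

Query: 2024-12-04 04:39 UTC
Rule 3/3 (FMG, +08:30): 2024-08-18 12:04 UTC ≤ query < +∞
4·60 + 39 + 510 = 789 min
789 = 0·1440 + 789; 789 = 13·60 + 9 → 13:09, same day
→ 2024-12-04 13:09 FMG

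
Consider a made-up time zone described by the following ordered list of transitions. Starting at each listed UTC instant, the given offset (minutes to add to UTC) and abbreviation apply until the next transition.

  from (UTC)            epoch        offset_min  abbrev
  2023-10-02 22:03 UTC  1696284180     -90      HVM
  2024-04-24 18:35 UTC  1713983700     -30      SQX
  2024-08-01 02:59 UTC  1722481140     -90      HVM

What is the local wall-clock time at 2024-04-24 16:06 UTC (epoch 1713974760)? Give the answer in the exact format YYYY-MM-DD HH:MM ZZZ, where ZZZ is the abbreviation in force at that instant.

Query: 2024-04-24 16:06 UTC
Rule 1/3 (HVM, -01:30): 2023-10-02 22:03 UTC ≤ query < 2024-04-24 18:35 UTC
16·60 + 6 - 90 = 876 min
876 = 0·1440 + 876; 876 = 14·60 + 36 → 14:36, same day
→ 2024-04-24 14:36 HVM

2024-04-24 14:36 HVM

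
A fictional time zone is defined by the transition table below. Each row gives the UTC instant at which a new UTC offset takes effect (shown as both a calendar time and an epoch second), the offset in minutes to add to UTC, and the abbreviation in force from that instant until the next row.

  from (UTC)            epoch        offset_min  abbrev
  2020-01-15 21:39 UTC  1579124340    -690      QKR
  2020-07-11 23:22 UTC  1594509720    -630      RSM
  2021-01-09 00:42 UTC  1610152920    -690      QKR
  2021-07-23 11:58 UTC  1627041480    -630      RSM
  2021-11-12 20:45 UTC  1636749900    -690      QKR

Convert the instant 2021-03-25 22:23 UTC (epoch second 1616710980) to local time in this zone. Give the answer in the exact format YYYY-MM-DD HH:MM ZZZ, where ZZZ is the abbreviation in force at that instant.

Query: 2021-03-25 22:23 UTC
Rule 3/5 (QKR, -11:30): 2021-01-09 00:42 UTC ≤ query < 2021-07-23 11:58 UTC
22·60 + 23 - 690 = 653 min
653 = 0·1440 + 653; 653 = 10·60 + 53 → 10:53, same day
→ 2021-03-25 10:53 QKR

2021-03-25 10:53 QKR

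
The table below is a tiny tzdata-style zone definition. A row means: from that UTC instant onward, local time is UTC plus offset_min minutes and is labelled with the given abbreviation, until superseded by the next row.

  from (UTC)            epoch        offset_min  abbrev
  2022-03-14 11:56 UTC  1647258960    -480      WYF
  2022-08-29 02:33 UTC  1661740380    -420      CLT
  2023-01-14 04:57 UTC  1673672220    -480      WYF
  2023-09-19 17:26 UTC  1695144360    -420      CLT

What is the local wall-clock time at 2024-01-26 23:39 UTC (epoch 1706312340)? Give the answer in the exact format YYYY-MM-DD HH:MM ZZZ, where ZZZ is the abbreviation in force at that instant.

Query: 2024-01-26 23:39 UTC
Rule 4/4 (CLT, -07:00): 2023-09-19 17:26 UTC ≤ query < +∞
23·60 + 39 - 420 = 999 min
999 = 0·1440 + 999; 999 = 16·60 + 39 → 16:39, same day
→ 2024-01-26 16:39 CLT

2024-01-26 16:39 CLT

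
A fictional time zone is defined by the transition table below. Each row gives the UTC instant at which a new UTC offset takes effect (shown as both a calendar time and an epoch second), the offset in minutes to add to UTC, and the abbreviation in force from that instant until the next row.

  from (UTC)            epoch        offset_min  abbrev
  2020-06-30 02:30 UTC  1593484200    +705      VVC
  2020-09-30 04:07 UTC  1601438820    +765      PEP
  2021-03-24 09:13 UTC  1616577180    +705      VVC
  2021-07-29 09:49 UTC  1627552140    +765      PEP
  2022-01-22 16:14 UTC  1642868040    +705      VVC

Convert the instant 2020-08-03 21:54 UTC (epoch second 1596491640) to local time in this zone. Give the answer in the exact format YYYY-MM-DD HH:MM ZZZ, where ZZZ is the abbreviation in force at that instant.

Query: 2020-08-03 21:54 UTC
Rule 1/5 (VVC, +11:45): 2020-06-30 02:30 UTC ≤ query < 2020-09-30 04:07 UTC
21·60 + 54 + 705 = 2019 min
2019 = 1·1440 + 579; 579 = 9·60 + 39 → 09:39, 2020-08-03 + 1 day = 2020-08-04
→ 2020-08-04 09:39 VVC

2020-08-04 09:39 VVC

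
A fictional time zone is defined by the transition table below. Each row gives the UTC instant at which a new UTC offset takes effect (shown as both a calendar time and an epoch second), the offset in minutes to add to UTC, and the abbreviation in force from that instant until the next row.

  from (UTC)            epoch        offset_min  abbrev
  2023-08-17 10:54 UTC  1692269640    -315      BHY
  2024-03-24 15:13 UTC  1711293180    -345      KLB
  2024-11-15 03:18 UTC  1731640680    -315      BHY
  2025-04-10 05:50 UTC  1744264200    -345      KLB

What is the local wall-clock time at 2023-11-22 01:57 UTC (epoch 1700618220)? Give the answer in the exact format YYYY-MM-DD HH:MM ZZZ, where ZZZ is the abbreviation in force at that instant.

Query: 2023-11-22 01:57 UTC
Rule 1/4 (BHY, -05:15): 2023-08-17 10:54 UTC ≤ query < 2024-03-24 15:13 UTC
1·60 + 57 - 315 = -198 min
-198 = -1·1440 + 1242; 1242 = 20·60 + 42 → 20:42, 2023-11-22 - 1 day = 2023-11-21
→ 2023-11-21 20:42 BHY

2023-11-21 20:42 BHY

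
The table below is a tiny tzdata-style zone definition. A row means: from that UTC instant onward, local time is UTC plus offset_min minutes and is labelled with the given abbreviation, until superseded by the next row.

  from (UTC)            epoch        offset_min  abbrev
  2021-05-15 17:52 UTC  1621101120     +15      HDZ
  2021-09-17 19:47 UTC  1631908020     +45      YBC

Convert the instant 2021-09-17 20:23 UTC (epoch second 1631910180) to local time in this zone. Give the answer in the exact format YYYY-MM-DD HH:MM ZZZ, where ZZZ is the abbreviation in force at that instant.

2021-09-17 21:08 YBC

Query: 2021-09-17 20:23 UTC
Rule 2/2 (YBC, +00:45): 2021-09-17 19:47 UTC ≤ query < +∞
20·60 + 23 + 45 = 1268 min
1268 = 0·1440 + 1268; 1268 = 21·60 + 8 → 21:08, same day
→ 2021-09-17 21:08 YBC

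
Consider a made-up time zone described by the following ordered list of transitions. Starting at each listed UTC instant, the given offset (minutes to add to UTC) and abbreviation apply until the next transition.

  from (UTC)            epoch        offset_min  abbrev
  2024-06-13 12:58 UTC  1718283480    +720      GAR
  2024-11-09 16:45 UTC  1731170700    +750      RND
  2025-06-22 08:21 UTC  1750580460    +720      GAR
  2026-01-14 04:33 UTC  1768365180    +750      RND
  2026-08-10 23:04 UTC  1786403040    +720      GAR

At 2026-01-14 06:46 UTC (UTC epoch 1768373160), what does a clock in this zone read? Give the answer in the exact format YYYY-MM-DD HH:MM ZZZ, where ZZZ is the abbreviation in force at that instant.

2026-01-14 19:16 RND

Query: 2026-01-14 06:46 UTC
Rule 4/5 (RND, +12:30): 2026-01-14 04:33 UTC ≤ query < 2026-08-10 23:04 UTC
6·60 + 46 + 750 = 1156 min
1156 = 0·1440 + 1156; 1156 = 19·60 + 16 → 19:16, same day
→ 2026-01-14 19:16 RND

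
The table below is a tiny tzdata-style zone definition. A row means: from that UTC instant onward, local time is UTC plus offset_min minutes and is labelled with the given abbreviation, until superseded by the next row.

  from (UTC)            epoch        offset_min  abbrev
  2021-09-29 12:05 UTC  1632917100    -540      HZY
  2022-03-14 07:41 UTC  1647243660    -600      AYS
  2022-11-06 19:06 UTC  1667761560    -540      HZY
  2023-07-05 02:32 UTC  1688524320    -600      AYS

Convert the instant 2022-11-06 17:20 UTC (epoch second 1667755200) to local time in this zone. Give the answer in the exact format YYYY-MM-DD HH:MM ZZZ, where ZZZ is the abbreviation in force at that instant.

2022-11-06 07:20 AYS

Query: 2022-11-06 17:20 UTC
Rule 2/4 (AYS, -10:00): 2022-03-14 07:41 UTC ≤ query < 2022-11-06 19:06 UTC
17·60 + 20 - 600 = 440 min
440 = 0·1440 + 440; 440 = 7·60 + 20 → 07:20, same day
→ 2022-11-06 07:20 AYS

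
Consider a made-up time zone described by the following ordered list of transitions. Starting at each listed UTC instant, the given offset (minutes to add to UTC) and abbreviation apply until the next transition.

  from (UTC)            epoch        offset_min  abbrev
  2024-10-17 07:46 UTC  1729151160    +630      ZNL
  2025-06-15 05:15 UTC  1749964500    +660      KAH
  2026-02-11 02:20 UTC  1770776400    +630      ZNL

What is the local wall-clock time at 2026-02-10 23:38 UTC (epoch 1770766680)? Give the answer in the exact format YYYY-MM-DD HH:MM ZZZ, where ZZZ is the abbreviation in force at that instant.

2026-02-11 10:38 KAH

Query: 2026-02-10 23:38 UTC
Rule 2/3 (KAH, +11:00): 2025-06-15 05:15 UTC ≤ query < 2026-02-11 02:20 UTC
23·60 + 38 + 660 = 2078 min
2078 = 1·1440 + 638; 638 = 10·60 + 38 → 10:38, 2026-02-10 + 1 day = 2026-02-11
→ 2026-02-11 10:38 KAH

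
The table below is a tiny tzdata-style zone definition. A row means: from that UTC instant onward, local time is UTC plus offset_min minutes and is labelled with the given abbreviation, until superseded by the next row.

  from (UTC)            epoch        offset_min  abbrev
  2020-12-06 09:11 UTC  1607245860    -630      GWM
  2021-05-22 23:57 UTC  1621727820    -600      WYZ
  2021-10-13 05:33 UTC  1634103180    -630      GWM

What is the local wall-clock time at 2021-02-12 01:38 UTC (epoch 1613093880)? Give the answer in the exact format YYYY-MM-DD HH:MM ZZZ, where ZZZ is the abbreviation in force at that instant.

Query: 2021-02-12 01:38 UTC
Rule 1/3 (GWM, -10:30): 2020-12-06 09:11 UTC ≤ query < 2021-05-22 23:57 UTC
1·60 + 38 - 630 = -532 min
-532 = -1·1440 + 908; 908 = 15·60 + 8 → 15:08, 2021-02-12 - 1 day = 2021-02-11
→ 2021-02-11 15:08 GWM

2021-02-11 15:08 GWM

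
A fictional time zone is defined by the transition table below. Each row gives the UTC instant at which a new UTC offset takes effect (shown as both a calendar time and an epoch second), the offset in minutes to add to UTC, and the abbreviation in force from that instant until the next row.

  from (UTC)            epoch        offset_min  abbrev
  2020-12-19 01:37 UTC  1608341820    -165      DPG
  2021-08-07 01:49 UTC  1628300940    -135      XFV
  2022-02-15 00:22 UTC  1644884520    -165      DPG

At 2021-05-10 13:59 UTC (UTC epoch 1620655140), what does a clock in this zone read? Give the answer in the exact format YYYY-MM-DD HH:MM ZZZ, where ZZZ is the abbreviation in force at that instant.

2021-05-10 11:14 DPG

Query: 2021-05-10 13:59 UTC
Rule 1/3 (DPG, -02:45): 2020-12-19 01:37 UTC ≤ query < 2021-08-07 01:49 UTC
13·60 + 59 - 165 = 674 min
674 = 0·1440 + 674; 674 = 11·60 + 14 → 11:14, same day
→ 2021-05-10 11:14 DPG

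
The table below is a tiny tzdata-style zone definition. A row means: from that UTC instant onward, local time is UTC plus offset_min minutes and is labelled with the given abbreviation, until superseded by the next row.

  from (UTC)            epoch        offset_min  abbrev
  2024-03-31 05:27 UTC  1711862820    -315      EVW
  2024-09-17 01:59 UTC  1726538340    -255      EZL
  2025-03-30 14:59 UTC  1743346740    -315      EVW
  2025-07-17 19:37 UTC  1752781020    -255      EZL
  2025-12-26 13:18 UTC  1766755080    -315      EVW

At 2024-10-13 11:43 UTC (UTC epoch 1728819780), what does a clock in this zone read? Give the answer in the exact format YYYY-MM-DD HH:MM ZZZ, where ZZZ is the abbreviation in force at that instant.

Query: 2024-10-13 11:43 UTC
Rule 2/5 (EZL, -04:15): 2024-09-17 01:59 UTC ≤ query < 2025-03-30 14:59 UTC
11·60 + 43 - 255 = 448 min
448 = 0·1440 + 448; 448 = 7·60 + 28 → 07:28, same day
→ 2024-10-13 07:28 EZL

2024-10-13 07:28 EZL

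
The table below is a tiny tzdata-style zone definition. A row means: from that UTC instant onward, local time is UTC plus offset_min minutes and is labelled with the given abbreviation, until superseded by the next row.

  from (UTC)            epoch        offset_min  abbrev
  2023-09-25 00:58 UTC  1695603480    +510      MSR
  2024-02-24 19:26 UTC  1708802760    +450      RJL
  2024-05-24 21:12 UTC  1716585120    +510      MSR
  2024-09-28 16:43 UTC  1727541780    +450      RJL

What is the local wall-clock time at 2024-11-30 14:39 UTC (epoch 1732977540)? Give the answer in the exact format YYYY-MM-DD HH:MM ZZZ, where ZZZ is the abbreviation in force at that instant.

Query: 2024-11-30 14:39 UTC
Rule 4/4 (RJL, +07:30): 2024-09-28 16:43 UTC ≤ query < +∞
14·60 + 39 + 450 = 1329 min
1329 = 0·1440 + 1329; 1329 = 22·60 + 9 → 22:09, same day
→ 2024-11-30 22:09 RJL

2024-11-30 22:09 RJL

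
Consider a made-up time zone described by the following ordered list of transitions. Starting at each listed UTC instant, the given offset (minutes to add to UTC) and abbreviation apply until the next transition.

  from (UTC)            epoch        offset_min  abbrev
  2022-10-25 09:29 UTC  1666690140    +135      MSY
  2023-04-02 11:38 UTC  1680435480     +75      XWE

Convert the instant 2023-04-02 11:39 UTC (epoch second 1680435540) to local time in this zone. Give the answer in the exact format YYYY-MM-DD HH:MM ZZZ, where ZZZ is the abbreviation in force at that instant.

2023-04-02 12:54 XWE

Query: 2023-04-02 11:39 UTC
Rule 2/2 (XWE, +01:15): 2023-04-02 11:38 UTC ≤ query < +∞
11·60 + 39 + 75 = 774 min
774 = 0·1440 + 774; 774 = 12·60 + 54 → 12:54, same day
→ 2023-04-02 12:54 XWE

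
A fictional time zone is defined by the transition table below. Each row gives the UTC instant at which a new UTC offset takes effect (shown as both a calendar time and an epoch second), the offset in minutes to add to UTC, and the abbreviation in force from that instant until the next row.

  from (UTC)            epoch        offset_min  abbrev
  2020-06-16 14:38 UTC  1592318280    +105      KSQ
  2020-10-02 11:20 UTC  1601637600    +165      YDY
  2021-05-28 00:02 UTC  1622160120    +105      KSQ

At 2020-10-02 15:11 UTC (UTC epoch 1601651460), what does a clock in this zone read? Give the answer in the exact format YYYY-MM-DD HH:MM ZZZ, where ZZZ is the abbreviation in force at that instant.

2020-10-02 17:56 YDY

Query: 2020-10-02 15:11 UTC
Rule 2/3 (YDY, +02:45): 2020-10-02 11:20 UTC ≤ query < 2021-05-28 00:02 UTC
15·60 + 11 + 165 = 1076 min
1076 = 0·1440 + 1076; 1076 = 17·60 + 56 → 17:56, same day
→ 2020-10-02 17:56 YDY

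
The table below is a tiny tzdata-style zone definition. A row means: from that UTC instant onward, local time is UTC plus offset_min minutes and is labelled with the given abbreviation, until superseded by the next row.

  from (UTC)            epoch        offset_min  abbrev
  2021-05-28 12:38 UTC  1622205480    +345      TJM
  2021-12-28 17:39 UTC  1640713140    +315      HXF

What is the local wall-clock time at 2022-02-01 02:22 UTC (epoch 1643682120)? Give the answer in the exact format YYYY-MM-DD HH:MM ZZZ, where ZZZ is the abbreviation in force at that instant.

Query: 2022-02-01 02:22 UTC
Rule 2/2 (HXF, +05:15): 2021-12-28 17:39 UTC ≤ query < +∞
2·60 + 22 + 315 = 457 min
457 = 0·1440 + 457; 457 = 7·60 + 37 → 07:37, same day
→ 2022-02-01 07:37 HXF

2022-02-01 07:37 HXF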